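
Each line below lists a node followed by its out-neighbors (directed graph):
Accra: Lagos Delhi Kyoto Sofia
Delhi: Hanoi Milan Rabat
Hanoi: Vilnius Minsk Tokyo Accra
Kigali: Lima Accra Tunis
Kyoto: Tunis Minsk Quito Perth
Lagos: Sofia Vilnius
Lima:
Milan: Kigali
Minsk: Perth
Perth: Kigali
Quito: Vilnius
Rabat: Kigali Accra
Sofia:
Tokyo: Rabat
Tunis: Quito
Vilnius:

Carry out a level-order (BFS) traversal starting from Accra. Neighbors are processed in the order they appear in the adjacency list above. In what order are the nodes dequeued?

Accra Lagos Delhi Kyoto Sofia Vilnius Hanoi Milan Rabat Tunis Minsk Quito Perth Tokyo Kigali Lima

Visit Accra; enqueue Lagos, Delhi, Kyoto, Sofia → queue [Lagos, Delhi, Kyoto, Sofia]
Visit Lagos; enqueue Vilnius → queue [Delhi, Kyoto, Sofia, Vilnius]
Visit Delhi; enqueue Hanoi, Milan, Rabat → queue [Kyoto, Sofia, Vilnius, Hanoi, Milan, Rabat]
Visit Kyoto; enqueue Tunis, Minsk, Quito, Perth → queue [Sofia, Vilnius, Hanoi, Milan, Rabat, Tunis, Minsk, Quito, Perth]
Visit Sofia → queue [Vilnius, Hanoi, Milan, Rabat, Tunis, Minsk, Quito, Perth]
Visit Vilnius → queue [Hanoi, Milan, Rabat, Tunis, Minsk, Quito, Perth]
Visit Hanoi; enqueue Tokyo → queue [Milan, Rabat, Tunis, Minsk, Quito, Perth, Tokyo]
Visit Milan; enqueue Kigali → queue [Rabat, Tunis, Minsk, Quito, Perth, Tokyo, Kigali]
Visit Rabat → queue [Tunis, Minsk, Quito, Perth, Tokyo, Kigali]
Visit Tunis → queue [Minsk, Quito, Perth, Tokyo, Kigali]
Visit Minsk → queue [Quito, Perth, Tokyo, Kigali]
Visit Quito → queue [Perth, Tokyo, Kigali]
Visit Perth → queue [Tokyo, Kigali]
Visit Tokyo → queue [Kigali]
Visit Kigali; enqueue Lima → queue [Lima]
Visit Lima → queue []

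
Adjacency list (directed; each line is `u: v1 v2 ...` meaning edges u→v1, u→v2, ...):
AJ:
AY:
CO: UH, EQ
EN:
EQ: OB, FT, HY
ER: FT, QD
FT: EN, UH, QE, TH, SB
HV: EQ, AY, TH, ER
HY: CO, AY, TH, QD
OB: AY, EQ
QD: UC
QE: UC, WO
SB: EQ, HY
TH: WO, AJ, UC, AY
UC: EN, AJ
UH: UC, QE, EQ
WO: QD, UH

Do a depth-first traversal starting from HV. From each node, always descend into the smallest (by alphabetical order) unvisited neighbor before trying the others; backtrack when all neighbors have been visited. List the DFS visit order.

HV → AY → EQ → FT → EN → QE → UC → AJ → WO → QD → UH → SB → HY → CO → TH → OB → ER

Visit HV
HV → AY
HV → EQ
EQ → FT
FT → EN
FT → QE
QE → UC
UC → AJ
QE → WO
WO → QD
WO → UH
FT → SB
SB → HY
HY → CO
HY → TH
EQ → OB
HV → ER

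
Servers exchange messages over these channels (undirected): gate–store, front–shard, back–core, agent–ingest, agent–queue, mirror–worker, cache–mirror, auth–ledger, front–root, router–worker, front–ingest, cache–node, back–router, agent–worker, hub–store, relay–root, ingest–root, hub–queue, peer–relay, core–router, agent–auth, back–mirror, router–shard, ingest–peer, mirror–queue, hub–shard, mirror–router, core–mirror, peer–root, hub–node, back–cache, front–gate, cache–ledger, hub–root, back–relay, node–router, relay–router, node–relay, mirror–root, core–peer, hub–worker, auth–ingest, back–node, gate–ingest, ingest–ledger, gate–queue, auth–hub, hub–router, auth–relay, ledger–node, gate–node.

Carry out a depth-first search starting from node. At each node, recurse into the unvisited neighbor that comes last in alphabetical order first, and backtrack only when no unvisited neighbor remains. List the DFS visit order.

Visit node
node → router
router → worker
worker → mirror
mirror → root
root → relay
relay → peer
peer → ingest
ingest → ledger
ledger → cache
cache → back
back → core
ledger → auth
auth → hub
hub → store
store → gate
gate → queue
queue → agent
gate → front
front → shard

node, router, worker, mirror, root, relay, peer, ingest, ledger, cache, back, core, auth, hub, store, gate, queue, agent, front, shard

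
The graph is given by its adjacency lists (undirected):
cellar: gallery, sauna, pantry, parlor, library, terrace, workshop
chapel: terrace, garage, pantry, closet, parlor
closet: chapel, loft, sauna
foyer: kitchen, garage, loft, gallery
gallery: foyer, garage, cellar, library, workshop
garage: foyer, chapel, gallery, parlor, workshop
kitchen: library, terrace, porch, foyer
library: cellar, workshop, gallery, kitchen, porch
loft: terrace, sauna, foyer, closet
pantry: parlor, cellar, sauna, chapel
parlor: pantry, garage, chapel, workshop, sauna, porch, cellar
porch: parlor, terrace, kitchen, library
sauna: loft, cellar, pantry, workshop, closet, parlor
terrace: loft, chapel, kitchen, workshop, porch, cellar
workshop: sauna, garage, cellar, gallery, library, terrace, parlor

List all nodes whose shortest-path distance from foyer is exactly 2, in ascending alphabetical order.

cellar, chapel, closet, library, parlor, porch, sauna, terrace, workshop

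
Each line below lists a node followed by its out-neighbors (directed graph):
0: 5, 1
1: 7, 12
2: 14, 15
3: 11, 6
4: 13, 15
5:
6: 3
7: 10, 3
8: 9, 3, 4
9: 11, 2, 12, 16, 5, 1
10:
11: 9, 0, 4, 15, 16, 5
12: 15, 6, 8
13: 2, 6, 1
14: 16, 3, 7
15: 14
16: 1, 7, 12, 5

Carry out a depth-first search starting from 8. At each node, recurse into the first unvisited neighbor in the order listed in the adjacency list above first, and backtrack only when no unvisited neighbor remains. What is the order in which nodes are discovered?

8, 9, 11, 0, 5, 1, 7, 10, 3, 6, 12, 15, 14, 16, 4, 13, 2

Visit 8
8 → 9
9 → 11
11 → 0
0 → 5
0 → 1
1 → 7
7 → 10
7 → 3
3 → 6
1 → 12
12 → 15
15 → 14
14 → 16
11 → 4
4 → 13
13 → 2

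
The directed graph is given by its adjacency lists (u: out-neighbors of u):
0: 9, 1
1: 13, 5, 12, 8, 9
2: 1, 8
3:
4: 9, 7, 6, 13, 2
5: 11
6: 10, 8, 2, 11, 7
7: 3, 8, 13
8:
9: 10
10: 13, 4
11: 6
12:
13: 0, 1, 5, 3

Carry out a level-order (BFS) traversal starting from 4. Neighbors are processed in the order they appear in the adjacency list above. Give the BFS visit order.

Visit 4; enqueue 9, 7, 6, 13, 2 → queue [9, 7, 6, 13, 2]
Visit 9; enqueue 10 → queue [7, 6, 13, 2, 10]
Visit 7; enqueue 3, 8 → queue [6, 13, 2, 10, 3, 8]
Visit 6; enqueue 11 → queue [13, 2, 10, 3, 8, 11]
Visit 13; enqueue 0, 1, 5 → queue [2, 10, 3, 8, 11, 0, 1, 5]
Visit 2 → queue [10, 3, 8, 11, 0, 1, 5]
Visit 10 → queue [3, 8, 11, 0, 1, 5]
Visit 3 → queue [8, 11, 0, 1, 5]
Visit 8 → queue [11, 0, 1, 5]
Visit 11 → queue [0, 1, 5]
Visit 0 → queue [1, 5]
Visit 1; enqueue 12 → queue [5, 12]
Visit 5 → queue [12]
Visit 12 → queue []

4 9 7 6 13 2 10 3 8 11 0 1 5 12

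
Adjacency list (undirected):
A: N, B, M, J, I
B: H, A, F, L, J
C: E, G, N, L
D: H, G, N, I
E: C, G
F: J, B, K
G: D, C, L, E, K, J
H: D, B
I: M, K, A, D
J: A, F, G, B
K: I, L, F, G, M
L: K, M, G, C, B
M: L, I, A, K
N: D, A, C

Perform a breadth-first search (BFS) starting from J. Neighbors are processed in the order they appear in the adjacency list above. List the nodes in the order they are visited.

Visit J; enqueue A, F, G, B → queue [A, F, G, B]
Visit A; enqueue N, M, I → queue [F, G, B, N, M, I]
Visit F; enqueue K → queue [G, B, N, M, I, K]
Visit G; enqueue D, C, L, E → queue [B, N, M, I, K, D, C, L, E]
Visit B; enqueue H → queue [N, M, I, K, D, C, L, E, H]
Visit N → queue [M, I, K, D, C, L, E, H]
Visit M → queue [I, K, D, C, L, E, H]
Visit I → queue [K, D, C, L, E, H]
Visit K → queue [D, C, L, E, H]
Visit D → queue [C, L, E, H]
Visit C → queue [L, E, H]
Visit L → queue [E, H]
Visit E → queue [H]
Visit H → queue []

J, A, F, G, B, N, M, I, K, D, C, L, E, H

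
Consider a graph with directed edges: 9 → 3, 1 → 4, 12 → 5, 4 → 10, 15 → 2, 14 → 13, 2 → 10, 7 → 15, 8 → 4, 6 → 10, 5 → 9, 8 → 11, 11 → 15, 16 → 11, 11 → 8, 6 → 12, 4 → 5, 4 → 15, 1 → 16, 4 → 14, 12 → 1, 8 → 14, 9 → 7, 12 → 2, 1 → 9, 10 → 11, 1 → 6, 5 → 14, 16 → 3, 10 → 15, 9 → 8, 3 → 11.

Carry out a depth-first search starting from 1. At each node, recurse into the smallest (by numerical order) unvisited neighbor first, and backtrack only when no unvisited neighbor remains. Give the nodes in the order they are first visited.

Visit 1
1 → 4
4 → 5
5 → 9
9 → 3
3 → 11
11 → 8
8 → 14
14 → 13
11 → 15
15 → 2
2 → 10
9 → 7
1 → 6
6 → 12
1 → 16

1, 4, 5, 9, 3, 11, 8, 14, 13, 15, 2, 10, 7, 6, 12, 16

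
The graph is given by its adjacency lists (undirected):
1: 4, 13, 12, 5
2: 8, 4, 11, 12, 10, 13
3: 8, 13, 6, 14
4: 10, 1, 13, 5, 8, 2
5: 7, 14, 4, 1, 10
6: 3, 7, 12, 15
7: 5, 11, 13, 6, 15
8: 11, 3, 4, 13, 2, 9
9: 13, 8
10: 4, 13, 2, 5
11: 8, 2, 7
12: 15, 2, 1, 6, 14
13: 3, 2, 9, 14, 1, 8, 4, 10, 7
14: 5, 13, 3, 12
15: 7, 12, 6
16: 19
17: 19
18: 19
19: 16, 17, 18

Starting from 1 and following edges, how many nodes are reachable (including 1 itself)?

BFS from 1 visits: 1, 13, 12, 5, 4, 14, 10, 9, 8, 7, 3, 2, 15, 6, 11
Reachable nodes: 15 of 19 total.

15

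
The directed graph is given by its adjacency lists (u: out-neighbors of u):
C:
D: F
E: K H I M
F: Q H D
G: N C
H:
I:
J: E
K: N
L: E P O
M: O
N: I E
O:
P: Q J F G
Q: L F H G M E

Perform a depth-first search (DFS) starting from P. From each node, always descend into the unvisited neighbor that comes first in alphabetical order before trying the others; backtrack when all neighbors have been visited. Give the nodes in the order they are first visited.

P, F, D, H, Q, E, I, K, N, M, O, G, C, L, J

Visit P
P → F
F → D
F → H
F → Q
Q → E
E → I
E → K
K → N
E → M
M → O
Q → G
G → C
Q → L
P → J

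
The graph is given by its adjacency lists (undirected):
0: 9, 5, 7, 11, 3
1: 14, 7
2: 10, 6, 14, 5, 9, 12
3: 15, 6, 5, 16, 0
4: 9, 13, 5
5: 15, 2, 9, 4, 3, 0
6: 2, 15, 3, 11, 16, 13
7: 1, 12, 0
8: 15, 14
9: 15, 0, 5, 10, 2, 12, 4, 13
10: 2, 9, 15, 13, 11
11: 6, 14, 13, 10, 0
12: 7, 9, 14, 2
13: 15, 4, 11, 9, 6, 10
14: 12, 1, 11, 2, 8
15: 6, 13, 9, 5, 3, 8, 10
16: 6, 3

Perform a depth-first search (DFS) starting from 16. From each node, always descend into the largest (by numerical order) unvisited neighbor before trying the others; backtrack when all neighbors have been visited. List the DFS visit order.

16, 6, 15, 13, 11, 14, 12, 9, 10, 2, 5, 4, 3, 0, 7, 1, 8

Visit 16
16 → 6
6 → 15
15 → 13
13 → 11
11 → 14
14 → 12
12 → 9
9 → 10
10 → 2
2 → 5
5 → 4
5 → 3
3 → 0
0 → 7
7 → 1
14 → 8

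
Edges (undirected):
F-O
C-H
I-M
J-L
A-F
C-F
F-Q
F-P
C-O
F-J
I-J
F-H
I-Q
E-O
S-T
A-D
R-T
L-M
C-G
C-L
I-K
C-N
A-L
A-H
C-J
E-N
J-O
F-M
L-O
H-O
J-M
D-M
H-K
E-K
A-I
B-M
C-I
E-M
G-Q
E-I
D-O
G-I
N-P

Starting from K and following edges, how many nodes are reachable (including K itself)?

BFS from K visits: K, E, H, I, M, N, O, A, C, F, G, J, Q, B, D, L, P
Reachable nodes: 17 of 20 total.

17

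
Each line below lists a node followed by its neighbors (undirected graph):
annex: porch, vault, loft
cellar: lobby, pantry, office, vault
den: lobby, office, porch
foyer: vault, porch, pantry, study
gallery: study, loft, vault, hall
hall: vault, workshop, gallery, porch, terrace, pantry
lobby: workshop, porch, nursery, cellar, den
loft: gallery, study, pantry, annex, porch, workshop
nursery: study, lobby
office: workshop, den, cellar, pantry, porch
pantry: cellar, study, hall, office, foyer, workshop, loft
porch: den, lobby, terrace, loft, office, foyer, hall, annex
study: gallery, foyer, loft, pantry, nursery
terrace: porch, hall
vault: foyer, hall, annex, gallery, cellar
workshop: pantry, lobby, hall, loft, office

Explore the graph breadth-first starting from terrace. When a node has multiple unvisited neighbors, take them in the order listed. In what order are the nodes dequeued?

Visit terrace; enqueue porch, hall → queue [porch, hall]
Visit porch; enqueue den, lobby, loft, office, foyer, annex → queue [hall, den, lobby, loft, office, foyer, annex]
Visit hall; enqueue vault, workshop, gallery, pantry → queue [den, lobby, loft, office, foyer, annex, vault, workshop, gallery, pantry]
Visit den → queue [lobby, loft, office, foyer, annex, vault, workshop, gallery, pantry]
Visit lobby; enqueue nursery, cellar → queue [loft, office, foyer, annex, vault, workshop, gallery, pantry, nursery, cellar]
Visit loft; enqueue study → queue [office, foyer, annex, vault, workshop, gallery, pantry, nursery, cellar, study]
Visit office → queue [foyer, annex, vault, workshop, gallery, pantry, nursery, cellar, study]
Visit foyer → queue [annex, vault, workshop, gallery, pantry, nursery, cellar, study]
Visit annex → queue [vault, workshop, gallery, pantry, nursery, cellar, study]
Visit vault → queue [workshop, gallery, pantry, nursery, cellar, study]
Visit workshop → queue [gallery, pantry, nursery, cellar, study]
Visit gallery → queue [pantry, nursery, cellar, study]
Visit pantry → queue [nursery, cellar, study]
Visit nursery → queue [cellar, study]
Visit cellar → queue [study]
Visit study → queue []

terrace porch hall den lobby loft office foyer annex vault workshop gallery pantry nursery cellar study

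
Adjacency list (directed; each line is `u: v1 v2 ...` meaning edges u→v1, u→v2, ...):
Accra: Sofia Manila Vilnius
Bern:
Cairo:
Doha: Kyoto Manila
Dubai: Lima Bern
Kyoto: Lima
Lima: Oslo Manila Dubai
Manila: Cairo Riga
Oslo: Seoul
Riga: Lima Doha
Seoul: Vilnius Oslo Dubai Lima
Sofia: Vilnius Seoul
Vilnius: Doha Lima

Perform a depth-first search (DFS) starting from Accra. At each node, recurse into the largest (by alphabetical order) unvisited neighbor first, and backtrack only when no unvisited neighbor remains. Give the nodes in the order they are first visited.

Accra, Vilnius, Lima, Oslo, Seoul, Dubai, Bern, Manila, Riga, Doha, Kyoto, Cairo, Sofia

Visit Accra
Accra → Vilnius
Vilnius → Lima
Lima → Oslo
Oslo → Seoul
Seoul → Dubai
Dubai → Bern
Lima → Manila
Manila → Riga
Riga → Doha
Doha → Kyoto
Manila → Cairo
Accra → Sofia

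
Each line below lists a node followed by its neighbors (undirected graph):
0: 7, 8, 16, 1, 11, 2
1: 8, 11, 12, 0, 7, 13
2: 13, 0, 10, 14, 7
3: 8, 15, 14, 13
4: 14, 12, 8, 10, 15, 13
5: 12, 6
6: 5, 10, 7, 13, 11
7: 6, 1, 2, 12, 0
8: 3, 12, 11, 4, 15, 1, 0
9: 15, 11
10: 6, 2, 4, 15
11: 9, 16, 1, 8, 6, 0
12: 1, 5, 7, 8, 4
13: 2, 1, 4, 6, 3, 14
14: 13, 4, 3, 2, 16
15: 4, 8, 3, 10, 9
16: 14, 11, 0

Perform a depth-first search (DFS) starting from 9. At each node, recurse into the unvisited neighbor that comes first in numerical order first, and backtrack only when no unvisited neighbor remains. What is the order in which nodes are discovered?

9, 11, 0, 1, 7, 2, 10, 4, 8, 3, 13, 6, 5, 12, 14, 16, 15

Visit 9
9 → 11
11 → 0
0 → 1
1 → 7
7 → 2
2 → 10
10 → 4
4 → 8
8 → 3
3 → 13
13 → 6
6 → 5
5 → 12
13 → 14
14 → 16
3 → 15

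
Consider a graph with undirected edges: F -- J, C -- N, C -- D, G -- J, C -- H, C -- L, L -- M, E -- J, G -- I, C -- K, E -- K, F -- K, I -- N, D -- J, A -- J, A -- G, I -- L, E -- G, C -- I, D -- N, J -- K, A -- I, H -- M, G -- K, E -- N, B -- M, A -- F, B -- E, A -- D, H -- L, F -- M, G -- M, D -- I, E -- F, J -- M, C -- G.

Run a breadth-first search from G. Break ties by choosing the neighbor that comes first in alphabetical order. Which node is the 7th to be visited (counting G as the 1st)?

K

Visit G; enqueue A, C, E, I, J, K, M → queue [A, C, E, I, J, K, M]
Visit A; enqueue D, F → queue [C, E, I, J, K, M, D, F]
Visit C; enqueue H, L, N → queue [E, I, J, K, M, D, F, H, L, N]
Visit E; enqueue B → queue [I, J, K, M, D, F, H, L, N, B]
Visit I → queue [J, K, M, D, F, H, L, N, B]
Visit J → queue [K, M, D, F, H, L, N, B]
Visit K → queue [M, D, F, H, L, N, B]
Visit M → queue [D, F, H, L, N, B]
Visit D → queue [F, H, L, N, B]
Visit F → queue [H, L, N, B]
Visit H → queue [L, N, B]
Visit L → queue [N, B]
Visit N → queue [B]
Visit B → queue []

Visit order: G, A, C, E, I, J, K, M, D, F, H, L, N, B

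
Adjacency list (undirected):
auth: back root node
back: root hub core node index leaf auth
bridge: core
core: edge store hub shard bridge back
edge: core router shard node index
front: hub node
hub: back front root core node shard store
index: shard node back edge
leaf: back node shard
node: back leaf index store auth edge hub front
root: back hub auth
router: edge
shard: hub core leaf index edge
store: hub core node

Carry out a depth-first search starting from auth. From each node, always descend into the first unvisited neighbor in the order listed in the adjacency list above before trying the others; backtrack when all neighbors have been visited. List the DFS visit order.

auth → back → root → hub → front → node → leaf → shard → core → edge → router → index → store → bridge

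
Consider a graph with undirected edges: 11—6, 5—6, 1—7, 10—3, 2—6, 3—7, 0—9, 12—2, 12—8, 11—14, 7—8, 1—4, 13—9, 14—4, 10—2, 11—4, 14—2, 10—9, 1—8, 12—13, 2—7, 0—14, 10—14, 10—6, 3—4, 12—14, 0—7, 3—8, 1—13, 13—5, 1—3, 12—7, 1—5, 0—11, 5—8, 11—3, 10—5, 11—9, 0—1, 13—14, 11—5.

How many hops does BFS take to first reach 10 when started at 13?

Level 0: 13
Level 1: 1, 5, 9, 12, 14
Level 2: 0, 2, 3, 4, 6, 7, 8, 10, 11
10 first appears at level 2.

2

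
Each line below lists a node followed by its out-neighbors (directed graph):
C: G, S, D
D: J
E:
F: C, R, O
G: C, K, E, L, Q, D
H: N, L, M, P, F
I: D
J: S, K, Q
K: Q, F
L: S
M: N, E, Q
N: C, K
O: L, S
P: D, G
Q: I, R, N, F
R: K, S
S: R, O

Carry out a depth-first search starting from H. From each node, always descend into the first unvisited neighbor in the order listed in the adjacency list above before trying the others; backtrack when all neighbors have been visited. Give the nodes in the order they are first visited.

H, N, C, G, K, Q, I, D, J, S, R, O, L, F, E, M, P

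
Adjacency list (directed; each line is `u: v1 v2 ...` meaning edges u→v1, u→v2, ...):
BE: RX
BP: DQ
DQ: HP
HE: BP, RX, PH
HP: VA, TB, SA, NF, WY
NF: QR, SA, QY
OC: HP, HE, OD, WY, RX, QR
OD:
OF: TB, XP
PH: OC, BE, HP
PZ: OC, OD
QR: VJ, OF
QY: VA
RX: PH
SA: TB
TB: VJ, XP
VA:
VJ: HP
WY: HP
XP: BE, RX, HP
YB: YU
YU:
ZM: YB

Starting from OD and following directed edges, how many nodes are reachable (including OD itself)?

1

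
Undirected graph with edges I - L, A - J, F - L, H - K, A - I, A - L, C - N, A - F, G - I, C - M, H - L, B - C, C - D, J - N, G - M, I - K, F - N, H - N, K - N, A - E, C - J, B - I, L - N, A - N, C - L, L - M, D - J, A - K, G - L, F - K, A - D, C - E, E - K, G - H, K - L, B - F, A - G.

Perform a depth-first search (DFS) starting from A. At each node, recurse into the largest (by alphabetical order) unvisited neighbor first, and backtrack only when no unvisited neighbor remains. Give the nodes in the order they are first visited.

A → N → L → M → G → I → K → H → F → B → C → J → D → E

Visit A
A → N
N → L
L → M
M → G
G → I
I → K
K → H
K → F
F → B
B → C
C → J
J → D
C → E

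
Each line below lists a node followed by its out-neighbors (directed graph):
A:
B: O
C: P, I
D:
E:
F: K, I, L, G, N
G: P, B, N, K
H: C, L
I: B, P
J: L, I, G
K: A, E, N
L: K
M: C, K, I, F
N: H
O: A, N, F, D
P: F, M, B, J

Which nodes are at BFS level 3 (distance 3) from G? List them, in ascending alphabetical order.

Level 0: G
Level 1: B, K, N, P
Level 2: A, E, F, H, J, M, O
Level 3: C, D, I, L

C, D, I, L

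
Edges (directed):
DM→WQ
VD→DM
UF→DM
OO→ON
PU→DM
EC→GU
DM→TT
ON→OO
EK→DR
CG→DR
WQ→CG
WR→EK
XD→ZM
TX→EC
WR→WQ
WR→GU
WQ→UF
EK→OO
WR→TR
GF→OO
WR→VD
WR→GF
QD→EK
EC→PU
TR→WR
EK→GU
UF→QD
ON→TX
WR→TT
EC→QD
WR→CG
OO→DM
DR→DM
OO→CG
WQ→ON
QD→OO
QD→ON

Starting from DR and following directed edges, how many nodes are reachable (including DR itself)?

BFS from DR visits: DR, DM, TT, WQ, CG, ON, UF, OO, TX, QD, EC, EK, GU, PU
Reachable nodes: 14 of 20 total.

14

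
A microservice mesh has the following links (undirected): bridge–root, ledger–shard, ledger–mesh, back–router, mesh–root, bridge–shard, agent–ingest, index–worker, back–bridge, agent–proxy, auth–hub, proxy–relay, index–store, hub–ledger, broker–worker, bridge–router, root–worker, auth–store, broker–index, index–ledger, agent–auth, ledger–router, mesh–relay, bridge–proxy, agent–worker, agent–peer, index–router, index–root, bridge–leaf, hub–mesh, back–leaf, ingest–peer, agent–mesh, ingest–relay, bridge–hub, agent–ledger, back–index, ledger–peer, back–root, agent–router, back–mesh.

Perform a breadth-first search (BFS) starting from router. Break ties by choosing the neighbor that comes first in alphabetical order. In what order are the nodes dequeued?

router, agent, back, bridge, index, ledger, auth, ingest, mesh, peer, proxy, worker, leaf, root, hub, shard, broker, store, relay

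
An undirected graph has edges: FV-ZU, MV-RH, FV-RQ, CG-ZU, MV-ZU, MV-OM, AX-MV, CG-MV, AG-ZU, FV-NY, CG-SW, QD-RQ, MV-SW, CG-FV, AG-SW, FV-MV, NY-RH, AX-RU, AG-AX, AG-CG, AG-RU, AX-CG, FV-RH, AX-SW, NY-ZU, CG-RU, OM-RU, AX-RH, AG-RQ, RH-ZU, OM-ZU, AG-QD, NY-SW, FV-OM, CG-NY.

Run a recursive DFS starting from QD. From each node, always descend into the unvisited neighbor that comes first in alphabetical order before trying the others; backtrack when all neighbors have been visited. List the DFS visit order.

Visit QD
QD → AG
AG → AX
AX → CG
CG → FV
FV → MV
MV → OM
OM → RU
OM → ZU
ZU → NY
NY → RH
NY → SW
FV → RQ

QD -> AG -> AX -> CG -> FV -> MV -> OM -> RU -> ZU -> NY -> RH -> SW -> RQ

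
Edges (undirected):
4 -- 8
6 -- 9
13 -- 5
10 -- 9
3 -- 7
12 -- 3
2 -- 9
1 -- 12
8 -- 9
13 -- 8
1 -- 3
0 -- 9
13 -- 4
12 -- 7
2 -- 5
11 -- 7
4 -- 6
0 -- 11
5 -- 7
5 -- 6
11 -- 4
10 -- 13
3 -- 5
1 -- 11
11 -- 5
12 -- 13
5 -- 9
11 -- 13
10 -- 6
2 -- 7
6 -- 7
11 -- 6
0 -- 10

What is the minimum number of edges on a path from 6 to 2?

2

Level 0: 6
Level 1: 4, 5, 7, 9, 10, 11
Level 2: 0, 1, 2, 3, 8, 12, 13
2 first appears at level 2.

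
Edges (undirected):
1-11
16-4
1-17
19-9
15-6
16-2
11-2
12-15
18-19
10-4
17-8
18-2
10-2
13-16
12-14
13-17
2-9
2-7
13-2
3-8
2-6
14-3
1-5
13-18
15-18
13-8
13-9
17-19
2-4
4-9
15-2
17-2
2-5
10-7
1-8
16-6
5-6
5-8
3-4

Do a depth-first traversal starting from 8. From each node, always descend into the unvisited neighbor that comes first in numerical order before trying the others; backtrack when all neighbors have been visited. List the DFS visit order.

Visit 8
8 → 1
1 → 5
5 → 2
2 → 4
4 → 3
3 → 14
14 → 12
12 → 15
15 → 6
6 → 16
16 → 13
13 → 9
9 → 19
19 → 17
19 → 18
4 → 10
10 → 7
2 → 11

8 1 5 2 4 3 14 12 15 6 16 13 9 19 17 18 10 7 11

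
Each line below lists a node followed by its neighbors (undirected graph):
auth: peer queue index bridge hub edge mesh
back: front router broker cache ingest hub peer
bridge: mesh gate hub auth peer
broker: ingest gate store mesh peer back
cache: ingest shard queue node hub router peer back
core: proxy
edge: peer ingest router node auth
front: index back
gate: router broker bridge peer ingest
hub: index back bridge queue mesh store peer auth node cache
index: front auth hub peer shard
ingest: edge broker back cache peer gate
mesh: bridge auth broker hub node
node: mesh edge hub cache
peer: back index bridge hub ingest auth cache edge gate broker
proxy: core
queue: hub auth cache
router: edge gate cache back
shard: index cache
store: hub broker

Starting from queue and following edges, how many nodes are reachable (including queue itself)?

18

BFS from queue visits: queue, hub, auth, cache, index, back, bridge, mesh, store, peer, node, edge, ingest, shard, router, front, broker, gate
Reachable nodes: 18 of 20 total.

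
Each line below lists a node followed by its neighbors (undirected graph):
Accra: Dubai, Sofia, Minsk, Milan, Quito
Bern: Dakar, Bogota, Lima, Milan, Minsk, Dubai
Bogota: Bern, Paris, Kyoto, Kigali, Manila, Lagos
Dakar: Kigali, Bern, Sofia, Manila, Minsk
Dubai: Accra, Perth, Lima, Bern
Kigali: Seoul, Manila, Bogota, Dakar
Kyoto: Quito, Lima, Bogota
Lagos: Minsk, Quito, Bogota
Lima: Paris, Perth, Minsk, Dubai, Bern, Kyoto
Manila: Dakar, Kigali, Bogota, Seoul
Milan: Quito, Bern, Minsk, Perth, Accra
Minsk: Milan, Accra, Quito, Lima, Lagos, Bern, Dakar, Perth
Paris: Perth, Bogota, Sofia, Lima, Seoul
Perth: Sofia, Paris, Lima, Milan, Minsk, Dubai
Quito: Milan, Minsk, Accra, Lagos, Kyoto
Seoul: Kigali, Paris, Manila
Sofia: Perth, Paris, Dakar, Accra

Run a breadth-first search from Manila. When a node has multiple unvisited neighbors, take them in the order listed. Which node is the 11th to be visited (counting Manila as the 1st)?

Visit Manila; enqueue Dakar, Kigali, Bogota, Seoul → queue [Dakar, Kigali, Bogota, Seoul]
Visit Dakar; enqueue Bern, Sofia, Minsk → queue [Kigali, Bogota, Seoul, Bern, Sofia, Minsk]
Visit Kigali → queue [Bogota, Seoul, Bern, Sofia, Minsk]
Visit Bogota; enqueue Paris, Kyoto, Lagos → queue [Seoul, Bern, Sofia, Minsk, Paris, Kyoto, Lagos]
Visit Seoul → queue [Bern, Sofia, Minsk, Paris, Kyoto, Lagos]
Visit Bern; enqueue Lima, Milan, Dubai → queue [Sofia, Minsk, Paris, Kyoto, Lagos, Lima, Milan, Dubai]
Visit Sofia; enqueue Perth, Accra → queue [Minsk, Paris, Kyoto, Lagos, Lima, Milan, Dubai, Perth, Accra]
Visit Minsk; enqueue Quito → queue [Paris, Kyoto, Lagos, Lima, Milan, Dubai, Perth, Accra, Quito]
Visit Paris → queue [Kyoto, Lagos, Lima, Milan, Dubai, Perth, Accra, Quito]
Visit Kyoto → queue [Lagos, Lima, Milan, Dubai, Perth, Accra, Quito]
Visit Lagos → queue [Lima, Milan, Dubai, Perth, Accra, Quito]
Visit Lima → queue [Milan, Dubai, Perth, Accra, Quito]
Visit Milan → queue [Dubai, Perth, Accra, Quito]
Visit Dubai → queue [Perth, Accra, Quito]
Visit Perth → queue [Accra, Quito]
Visit Accra → queue [Quito]
Visit Quito → queue []

Visit order: Manila, Dakar, Kigali, Bogota, Seoul, Bern, Sofia, Minsk, Paris, Kyoto, Lagos, Lima, Milan, Dubai, Perth, Accra, Quito

Lagos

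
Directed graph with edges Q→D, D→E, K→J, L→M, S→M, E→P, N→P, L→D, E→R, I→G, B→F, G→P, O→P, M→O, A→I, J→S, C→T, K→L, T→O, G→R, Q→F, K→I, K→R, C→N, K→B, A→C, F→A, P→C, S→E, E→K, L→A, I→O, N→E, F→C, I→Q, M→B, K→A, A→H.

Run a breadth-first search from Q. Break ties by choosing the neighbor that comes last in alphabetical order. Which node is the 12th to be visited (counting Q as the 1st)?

Visit Q; enqueue F, D → queue [F, D]
Visit F; enqueue C, A → queue [D, C, A]
Visit D; enqueue E → queue [C, A, E]
Visit C; enqueue T, N → queue [A, E, T, N]
Visit A; enqueue I, H → queue [E, T, N, I, H]
Visit E; enqueue R, P, K → queue [T, N, I, H, R, P, K]
Visit T; enqueue O → queue [N, I, H, R, P, K, O]
Visit N → queue [I, H, R, P, K, O]
Visit I; enqueue G → queue [H, R, P, K, O, G]
Visit H → queue [R, P, K, O, G]
Visit R → queue [P, K, O, G]
Visit P → queue [K, O, G]
Visit K; enqueue L, J, B → queue [O, G, L, J, B]
Visit O → queue [G, L, J, B]
Visit G → queue [L, J, B]
Visit L; enqueue M → queue [J, B, M]
Visit J; enqueue S → queue [B, M, S]
Visit B → queue [M, S]
Visit M → queue [S]
Visit S → queue []

Visit order: Q, F, D, C, A, E, T, N, I, H, R, P, K, O, G, L, J, B, M, S

P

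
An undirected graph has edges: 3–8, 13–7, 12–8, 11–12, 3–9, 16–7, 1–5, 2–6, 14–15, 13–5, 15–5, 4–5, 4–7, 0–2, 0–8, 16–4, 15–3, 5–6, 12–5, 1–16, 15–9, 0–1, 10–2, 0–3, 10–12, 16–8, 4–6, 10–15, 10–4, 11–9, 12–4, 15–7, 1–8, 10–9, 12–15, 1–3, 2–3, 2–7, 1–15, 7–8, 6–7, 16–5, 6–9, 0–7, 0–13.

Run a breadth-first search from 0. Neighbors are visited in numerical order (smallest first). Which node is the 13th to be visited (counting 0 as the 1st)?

9

Visit 0; enqueue 1, 2, 3, 7, 8, 13 → queue [1, 2, 3, 7, 8, 13]
Visit 1; enqueue 5, 15, 16 → queue [2, 3, 7, 8, 13, 5, 15, 16]
Visit 2; enqueue 6, 10 → queue [3, 7, 8, 13, 5, 15, 16, 6, 10]
Visit 3; enqueue 9 → queue [7, 8, 13, 5, 15, 16, 6, 10, 9]
Visit 7; enqueue 4 → queue [8, 13, 5, 15, 16, 6, 10, 9, 4]
Visit 8; enqueue 12 → queue [13, 5, 15, 16, 6, 10, 9, 4, 12]
Visit 13 → queue [5, 15, 16, 6, 10, 9, 4, 12]
Visit 5 → queue [15, 16, 6, 10, 9, 4, 12]
Visit 15; enqueue 14 → queue [16, 6, 10, 9, 4, 12, 14]
Visit 16 → queue [6, 10, 9, 4, 12, 14]
Visit 6 → queue [10, 9, 4, 12, 14]
Visit 10 → queue [9, 4, 12, 14]
Visit 9; enqueue 11 → queue [4, 12, 14, 11]
Visit 4 → queue [12, 14, 11]
Visit 12 → queue [14, 11]
Visit 14 → queue [11]
Visit 11 → queue []

Visit order: 0, 1, 2, 3, 7, 8, 13, 5, 15, 16, 6, 10, 9, 4, 12, 14, 11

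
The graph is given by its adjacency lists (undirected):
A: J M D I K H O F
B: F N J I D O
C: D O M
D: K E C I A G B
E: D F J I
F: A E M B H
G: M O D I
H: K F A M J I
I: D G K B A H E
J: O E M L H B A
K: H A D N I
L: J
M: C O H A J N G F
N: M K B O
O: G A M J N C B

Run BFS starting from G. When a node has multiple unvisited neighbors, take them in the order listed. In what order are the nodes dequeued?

Visit G; enqueue M, O, D, I → queue [M, O, D, I]
Visit M; enqueue C, H, A, J, N, F → queue [O, D, I, C, H, A, J, N, F]
Visit O; enqueue B → queue [D, I, C, H, A, J, N, F, B]
Visit D; enqueue K, E → queue [I, C, H, A, J, N, F, B, K, E]
Visit I → queue [C, H, A, J, N, F, B, K, E]
Visit C → queue [H, A, J, N, F, B, K, E]
Visit H → queue [A, J, N, F, B, K, E]
Visit A → queue [J, N, F, B, K, E]
Visit J; enqueue L → queue [N, F, B, K, E, L]
Visit N → queue [F, B, K, E, L]
Visit F → queue [B, K, E, L]
Visit B → queue [K, E, L]
Visit K → queue [E, L]
Visit E → queue [L]
Visit L → queue []

G → M → O → D → I → C → H → A → J → N → F → B → K → E → L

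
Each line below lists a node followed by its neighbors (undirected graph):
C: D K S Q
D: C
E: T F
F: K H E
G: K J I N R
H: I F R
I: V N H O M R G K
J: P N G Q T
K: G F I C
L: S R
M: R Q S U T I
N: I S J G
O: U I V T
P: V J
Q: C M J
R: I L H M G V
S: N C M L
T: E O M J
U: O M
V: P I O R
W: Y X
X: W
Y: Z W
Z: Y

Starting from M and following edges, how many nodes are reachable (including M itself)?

BFS from M visits: M, I, Q, R, S, T, U, G, H, K, N, O, V, C, J, L, E, F, P, D
Reachable nodes: 20 of 24 total.

20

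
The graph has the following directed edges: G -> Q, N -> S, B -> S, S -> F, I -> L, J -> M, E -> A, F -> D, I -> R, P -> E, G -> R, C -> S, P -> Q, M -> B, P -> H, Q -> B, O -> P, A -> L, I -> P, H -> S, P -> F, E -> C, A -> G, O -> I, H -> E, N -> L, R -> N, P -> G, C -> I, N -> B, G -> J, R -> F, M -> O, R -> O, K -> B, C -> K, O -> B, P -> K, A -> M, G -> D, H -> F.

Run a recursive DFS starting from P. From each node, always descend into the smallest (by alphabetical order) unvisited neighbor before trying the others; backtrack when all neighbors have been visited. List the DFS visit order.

P -> E -> A -> G -> D -> J -> M -> B -> S -> F -> O -> I -> L -> R -> N -> Q -> C -> K -> H

Visit P
P → E
E → A
A → G
G → D
G → J
J → M
M → B
B → S
S → F
M → O
O → I
I → L
I → R
R → N
G → Q
E → C
C → K
P → H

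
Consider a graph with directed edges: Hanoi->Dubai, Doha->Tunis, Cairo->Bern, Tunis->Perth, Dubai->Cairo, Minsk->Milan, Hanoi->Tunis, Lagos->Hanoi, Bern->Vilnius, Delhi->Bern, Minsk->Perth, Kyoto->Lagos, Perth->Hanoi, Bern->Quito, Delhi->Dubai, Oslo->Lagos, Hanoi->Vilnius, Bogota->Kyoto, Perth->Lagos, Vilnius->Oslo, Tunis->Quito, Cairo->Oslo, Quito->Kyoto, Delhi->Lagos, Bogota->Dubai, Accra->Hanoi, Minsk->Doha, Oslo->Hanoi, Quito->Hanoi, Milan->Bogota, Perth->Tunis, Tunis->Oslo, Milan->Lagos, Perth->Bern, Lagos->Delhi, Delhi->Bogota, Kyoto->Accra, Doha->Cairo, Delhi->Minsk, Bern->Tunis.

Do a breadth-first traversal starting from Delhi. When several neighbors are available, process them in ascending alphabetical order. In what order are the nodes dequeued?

Visit Delhi; enqueue Bern, Bogota, Dubai, Lagos, Minsk → queue [Bern, Bogota, Dubai, Lagos, Minsk]
Visit Bern; enqueue Quito, Tunis, Vilnius → queue [Bogota, Dubai, Lagos, Minsk, Quito, Tunis, Vilnius]
Visit Bogota; enqueue Kyoto → queue [Dubai, Lagos, Minsk, Quito, Tunis, Vilnius, Kyoto]
Visit Dubai; enqueue Cairo → queue [Lagos, Minsk, Quito, Tunis, Vilnius, Kyoto, Cairo]
Visit Lagos; enqueue Hanoi → queue [Minsk, Quito, Tunis, Vilnius, Kyoto, Cairo, Hanoi]
Visit Minsk; enqueue Doha, Milan, Perth → queue [Quito, Tunis, Vilnius, Kyoto, Cairo, Hanoi, Doha, Milan, Perth]
Visit Quito → queue [Tunis, Vilnius, Kyoto, Cairo, Hanoi, Doha, Milan, Perth]
Visit Tunis; enqueue Oslo → queue [Vilnius, Kyoto, Cairo, Hanoi, Doha, Milan, Perth, Oslo]
Visit Vilnius → queue [Kyoto, Cairo, Hanoi, Doha, Milan, Perth, Oslo]
Visit Kyoto; enqueue Accra → queue [Cairo, Hanoi, Doha, Milan, Perth, Oslo, Accra]
Visit Cairo → queue [Hanoi, Doha, Milan, Perth, Oslo, Accra]
Visit Hanoi → queue [Doha, Milan, Perth, Oslo, Accra]
Visit Doha → queue [Milan, Perth, Oslo, Accra]
Visit Milan → queue [Perth, Oslo, Accra]
Visit Perth → queue [Oslo, Accra]
Visit Oslo → queue [Accra]
Visit Accra → queue []

Delhi, Bern, Bogota, Dubai, Lagos, Minsk, Quito, Tunis, Vilnius, Kyoto, Cairo, Hanoi, Doha, Milan, Perth, Oslo, Accra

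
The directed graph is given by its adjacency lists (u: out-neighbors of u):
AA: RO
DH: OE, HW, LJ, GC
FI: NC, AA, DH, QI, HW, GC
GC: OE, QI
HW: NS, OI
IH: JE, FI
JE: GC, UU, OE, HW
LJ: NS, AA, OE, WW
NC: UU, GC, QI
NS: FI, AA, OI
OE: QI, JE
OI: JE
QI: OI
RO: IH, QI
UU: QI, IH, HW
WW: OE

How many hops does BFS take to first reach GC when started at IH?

2

Level 0: IH
Level 1: FI, JE
Level 2: AA, DH, GC, HW, NC, OE, QI, UU
Level 3: LJ, NS, OI, RO
Level 4: WW
GC first appears at level 2.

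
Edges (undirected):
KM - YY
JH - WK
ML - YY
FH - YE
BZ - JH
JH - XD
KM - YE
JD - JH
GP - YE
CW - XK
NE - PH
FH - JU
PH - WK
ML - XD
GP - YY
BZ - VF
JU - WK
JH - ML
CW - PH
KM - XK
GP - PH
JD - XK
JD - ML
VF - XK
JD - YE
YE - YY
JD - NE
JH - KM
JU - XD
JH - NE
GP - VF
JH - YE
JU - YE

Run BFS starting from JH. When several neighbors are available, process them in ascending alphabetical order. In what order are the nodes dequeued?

Visit JH; enqueue BZ, JD, KM, ML, NE, WK, XD, YE → queue [BZ, JD, KM, ML, NE, WK, XD, YE]
Visit BZ; enqueue VF → queue [JD, KM, ML, NE, WK, XD, YE, VF]
Visit JD; enqueue XK → queue [KM, ML, NE, WK, XD, YE, VF, XK]
Visit KM; enqueue YY → queue [ML, NE, WK, XD, YE, VF, XK, YY]
Visit ML → queue [NE, WK, XD, YE, VF, XK, YY]
Visit NE; enqueue PH → queue [WK, XD, YE, VF, XK, YY, PH]
Visit WK; enqueue JU → queue [XD, YE, VF, XK, YY, PH, JU]
Visit XD → queue [YE, VF, XK, YY, PH, JU]
Visit YE; enqueue FH, GP → queue [VF, XK, YY, PH, JU, FH, GP]
Visit VF → queue [XK, YY, PH, JU, FH, GP]
Visit XK; enqueue CW → queue [YY, PH, JU, FH, GP, CW]
Visit YY → queue [PH, JU, FH, GP, CW]
Visit PH → queue [JU, FH, GP, CW]
Visit JU → queue [FH, GP, CW]
Visit FH → queue [GP, CW]
Visit GP → queue [CW]
Visit CW → queue []

JH BZ JD KM ML NE WK XD YE VF XK YY PH JU FH GP CW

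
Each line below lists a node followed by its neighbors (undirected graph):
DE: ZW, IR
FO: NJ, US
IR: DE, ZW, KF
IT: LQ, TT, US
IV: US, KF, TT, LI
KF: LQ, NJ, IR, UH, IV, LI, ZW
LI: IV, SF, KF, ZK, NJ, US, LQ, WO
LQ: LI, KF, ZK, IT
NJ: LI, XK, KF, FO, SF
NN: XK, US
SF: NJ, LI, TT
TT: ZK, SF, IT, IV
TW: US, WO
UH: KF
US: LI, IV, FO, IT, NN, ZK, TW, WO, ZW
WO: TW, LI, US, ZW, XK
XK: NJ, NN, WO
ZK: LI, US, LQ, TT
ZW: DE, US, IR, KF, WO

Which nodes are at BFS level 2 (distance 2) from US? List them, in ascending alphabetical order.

Level 0: US
Level 1: FO, IT, IV, LI, NN, TW, WO, ZK, ZW
Level 2: DE, IR, KF, LQ, NJ, SF, TT, XK
Level 3: UH

DE, IR, KF, LQ, NJ, SF, TT, XK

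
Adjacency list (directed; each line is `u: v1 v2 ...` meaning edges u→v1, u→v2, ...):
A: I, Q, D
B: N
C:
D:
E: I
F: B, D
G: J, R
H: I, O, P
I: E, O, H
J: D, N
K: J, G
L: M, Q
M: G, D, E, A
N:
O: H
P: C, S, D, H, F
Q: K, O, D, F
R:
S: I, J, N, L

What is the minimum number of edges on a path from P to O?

2

Level 0: P
Level 1: C, D, F, H, S
Level 2: B, I, J, L, N, O
Level 3: E, M, Q
Level 4: A, G, K
Level 5: R
O first appears at level 2.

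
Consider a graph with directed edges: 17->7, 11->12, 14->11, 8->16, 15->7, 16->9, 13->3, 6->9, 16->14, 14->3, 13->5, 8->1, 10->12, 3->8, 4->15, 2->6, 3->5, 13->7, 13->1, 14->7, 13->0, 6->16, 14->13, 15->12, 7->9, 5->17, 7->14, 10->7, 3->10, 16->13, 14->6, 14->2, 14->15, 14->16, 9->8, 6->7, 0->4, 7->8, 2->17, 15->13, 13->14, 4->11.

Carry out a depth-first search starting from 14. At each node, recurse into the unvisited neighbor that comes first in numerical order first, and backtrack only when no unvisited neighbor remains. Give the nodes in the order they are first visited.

Visit 14
14 → 2
2 → 6
6 → 7
7 → 8
8 → 1
8 → 16
16 → 9
16 → 13
13 → 0
0 → 4
4 → 11
11 → 12
4 → 15
13 → 3
3 → 5
5 → 17
3 → 10

14 2 6 7 8 1 16 9 13 0 4 11 12 15 3 5 17 10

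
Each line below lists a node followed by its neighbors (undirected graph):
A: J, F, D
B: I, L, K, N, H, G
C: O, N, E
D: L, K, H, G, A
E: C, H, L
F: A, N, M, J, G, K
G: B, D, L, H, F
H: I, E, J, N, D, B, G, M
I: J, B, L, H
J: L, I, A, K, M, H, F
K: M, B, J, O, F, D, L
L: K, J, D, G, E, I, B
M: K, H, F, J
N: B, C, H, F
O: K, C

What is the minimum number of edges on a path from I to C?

3

Level 0: I
Level 1: B, H, J, L
Level 2: A, D, E, F, G, K, M, N
Level 3: C, O
C first appears at level 3.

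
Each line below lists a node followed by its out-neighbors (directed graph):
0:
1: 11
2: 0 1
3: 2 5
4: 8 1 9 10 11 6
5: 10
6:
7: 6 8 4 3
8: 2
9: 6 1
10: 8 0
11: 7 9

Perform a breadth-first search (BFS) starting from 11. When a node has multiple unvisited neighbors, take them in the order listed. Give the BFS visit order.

Visit 11; enqueue 7, 9 → queue [7, 9]
Visit 7; enqueue 6, 8, 4, 3 → queue [9, 6, 8, 4, 3]
Visit 9; enqueue 1 → queue [6, 8, 4, 3, 1]
Visit 6 → queue [8, 4, 3, 1]
Visit 8; enqueue 2 → queue [4, 3, 1, 2]
Visit 4; enqueue 10 → queue [3, 1, 2, 10]
Visit 3; enqueue 5 → queue [1, 2, 10, 5]
Visit 1 → queue [2, 10, 5]
Visit 2; enqueue 0 → queue [10, 5, 0]
Visit 10 → queue [5, 0]
Visit 5 → queue [0]
Visit 0 → queue []

11, 7, 9, 6, 8, 4, 3, 1, 2, 10, 5, 0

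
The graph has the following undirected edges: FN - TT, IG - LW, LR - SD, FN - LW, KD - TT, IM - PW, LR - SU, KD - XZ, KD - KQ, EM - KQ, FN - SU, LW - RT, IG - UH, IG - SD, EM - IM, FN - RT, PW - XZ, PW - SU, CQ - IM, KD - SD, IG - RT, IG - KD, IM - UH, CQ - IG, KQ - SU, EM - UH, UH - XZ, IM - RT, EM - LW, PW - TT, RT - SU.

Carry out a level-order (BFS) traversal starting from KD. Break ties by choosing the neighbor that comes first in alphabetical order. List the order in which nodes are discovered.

Visit KD; enqueue IG, KQ, SD, TT, XZ → queue [IG, KQ, SD, TT, XZ]
Visit IG; enqueue CQ, LW, RT, UH → queue [KQ, SD, TT, XZ, CQ, LW, RT, UH]
Visit KQ; enqueue EM, SU → queue [SD, TT, XZ, CQ, LW, RT, UH, EM, SU]
Visit SD; enqueue LR → queue [TT, XZ, CQ, LW, RT, UH, EM, SU, LR]
Visit TT; enqueue FN, PW → queue [XZ, CQ, LW, RT, UH, EM, SU, LR, FN, PW]
Visit XZ → queue [CQ, LW, RT, UH, EM, SU, LR, FN, PW]
Visit CQ; enqueue IM → queue [LW, RT, UH, EM, SU, LR, FN, PW, IM]
Visit LW → queue [RT, UH, EM, SU, LR, FN, PW, IM]
Visit RT → queue [UH, EM, SU, LR, FN, PW, IM]
Visit UH → queue [EM, SU, LR, FN, PW, IM]
Visit EM → queue [SU, LR, FN, PW, IM]
Visit SU → queue [LR, FN, PW, IM]
Visit LR → queue [FN, PW, IM]
Visit FN → queue [PW, IM]
Visit PW → queue [IM]
Visit IM → queue []

KD → IG → KQ → SD → TT → XZ → CQ → LW → RT → UH → EM → SU → LR → FN → PW → IM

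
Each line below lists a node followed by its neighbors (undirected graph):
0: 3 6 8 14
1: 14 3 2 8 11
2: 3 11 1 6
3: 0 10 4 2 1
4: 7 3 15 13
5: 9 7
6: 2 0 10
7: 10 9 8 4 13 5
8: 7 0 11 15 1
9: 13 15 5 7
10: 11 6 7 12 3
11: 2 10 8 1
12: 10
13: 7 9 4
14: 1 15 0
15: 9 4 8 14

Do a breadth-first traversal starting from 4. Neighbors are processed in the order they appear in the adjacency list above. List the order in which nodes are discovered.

4 → 7 → 3 → 15 → 13 → 10 → 9 → 8 → 5 → 0 → 2 → 1 → 14 → 11 → 6 → 12

Visit 4; enqueue 7, 3, 15, 13 → queue [7, 3, 15, 13]
Visit 7; enqueue 10, 9, 8, 5 → queue [3, 15, 13, 10, 9, 8, 5]
Visit 3; enqueue 0, 2, 1 → queue [15, 13, 10, 9, 8, 5, 0, 2, 1]
Visit 15; enqueue 14 → queue [13, 10, 9, 8, 5, 0, 2, 1, 14]
Visit 13 → queue [10, 9, 8, 5, 0, 2, 1, 14]
Visit 10; enqueue 11, 6, 12 → queue [9, 8, 5, 0, 2, 1, 14, 11, 6, 12]
Visit 9 → queue [8, 5, 0, 2, 1, 14, 11, 6, 12]
Visit 8 → queue [5, 0, 2, 1, 14, 11, 6, 12]
Visit 5 → queue [0, 2, 1, 14, 11, 6, 12]
Visit 0 → queue [2, 1, 14, 11, 6, 12]
Visit 2 → queue [1, 14, 11, 6, 12]
Visit 1 → queue [14, 11, 6, 12]
Visit 14 → queue [11, 6, 12]
Visit 11 → queue [6, 12]
Visit 6 → queue [12]
Visit 12 → queue []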